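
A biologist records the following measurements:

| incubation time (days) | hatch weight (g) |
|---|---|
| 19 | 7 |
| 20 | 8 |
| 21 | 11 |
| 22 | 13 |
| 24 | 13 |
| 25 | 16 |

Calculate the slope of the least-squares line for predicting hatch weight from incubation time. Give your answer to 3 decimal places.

n = 6, Σx = 131, Σy = 68, Σxy = 1522, Σx² = 2887
Sxx = Σx² − (Σx)²/n = 2887 − 2860.166667 = 26.833333
Sxy = Σxy − (Σx)(Σy)/n = 1522 − 1484.666667 = 37.333333
b = Sxy/Sxx = 37.333333/26.833333 = 1.391304

1.391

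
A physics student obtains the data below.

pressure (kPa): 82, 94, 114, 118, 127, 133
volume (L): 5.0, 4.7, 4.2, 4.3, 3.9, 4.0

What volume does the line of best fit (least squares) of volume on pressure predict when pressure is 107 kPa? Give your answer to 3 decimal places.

n = 6, Σx = 668, Σy = 26.1, Σxy = 2865.3, Σx² = 76298
Sxx = Σx² − (Σx)²/n = 76298 − 74370.666667 = 1927.333333
Sxy = Σxy − (Σx)(Σy)/n = 2865.3 − 2905.8 = -40.5
b = Sxy/Sxx = -40.5/1927.333333 = -0.021013
a = ȳ − b·x̄ = 4.35 − (-0.021013)·111.333333 = 6.689502
ŷ(107) = a + b·107 = 6.689502 + (-0.021013)·107 = 4.441058

4.441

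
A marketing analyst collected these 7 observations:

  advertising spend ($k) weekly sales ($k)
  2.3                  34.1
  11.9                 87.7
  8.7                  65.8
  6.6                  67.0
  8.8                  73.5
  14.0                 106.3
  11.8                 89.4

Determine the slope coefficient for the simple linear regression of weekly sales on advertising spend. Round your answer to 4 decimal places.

5.7712

n = 7, Σx = 64.1, Σy = 523.8, Σxy = 5326.64, Σx² = 678.83
Sxx = Σx² − (Σx)²/n = 678.83 − 586.972857 = 91.857143
Sxy = Σxy − (Σx)(Σy)/n = 5326.64 − 4796.511429 = 530.128571
b = Sxy/Sxx = 530.128571/91.857143 = 5.771229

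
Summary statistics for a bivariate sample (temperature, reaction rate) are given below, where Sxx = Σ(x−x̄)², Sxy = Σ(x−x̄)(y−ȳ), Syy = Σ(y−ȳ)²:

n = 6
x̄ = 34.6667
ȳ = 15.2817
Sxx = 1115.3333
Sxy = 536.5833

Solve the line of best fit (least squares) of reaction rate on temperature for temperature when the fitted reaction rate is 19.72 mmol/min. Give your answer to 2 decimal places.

43.89

b = Sxy/Sxx = 536.5833/1115.3333 = 0.481097
a = ȳ − b·x̄ = 15.2817 − 0.481097·34.6667 = -1.396339
Set a + b·x = 19.72: x = (19.72 − (-1.396339)) / 0.481097 = 43.892078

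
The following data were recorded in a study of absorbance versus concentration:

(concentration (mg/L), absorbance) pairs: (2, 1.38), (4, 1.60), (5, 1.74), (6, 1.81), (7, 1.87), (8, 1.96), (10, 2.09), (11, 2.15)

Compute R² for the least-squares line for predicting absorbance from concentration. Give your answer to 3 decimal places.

0.978

n = 8, Σx = 53, Σy = 14.6, Σxy = 102.04, Σx² = 415, Σy² = 27.0972
Sxx = Σx² − (Σx)²/n = 415 − 351.125 = 63.875
Sxy = Σxy − (Σx)(Σy)/n = 102.04 − 96.725 = 5.315
Syy = Σy² − (Σy)²/n = 27.0972 − 26.645 = 0.4522
R² = Sxy²/(Sxx·Syy) = (5.315)²/(63.875·0.4522) = 0.978014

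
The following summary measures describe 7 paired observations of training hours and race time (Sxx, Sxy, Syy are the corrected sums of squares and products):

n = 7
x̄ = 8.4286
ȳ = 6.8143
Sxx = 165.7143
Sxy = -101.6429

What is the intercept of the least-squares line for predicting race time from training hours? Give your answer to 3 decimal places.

b = Sxy/Sxx = -101.6429/165.7143 = -0.613362
a = ȳ − b·x̄ = 6.8143 − (-0.613362)·8.4286 = 11.984085

11.984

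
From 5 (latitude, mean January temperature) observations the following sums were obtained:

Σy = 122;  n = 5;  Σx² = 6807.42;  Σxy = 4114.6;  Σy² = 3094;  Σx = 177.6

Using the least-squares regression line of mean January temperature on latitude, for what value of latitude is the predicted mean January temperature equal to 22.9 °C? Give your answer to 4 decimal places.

Sxx = Σx² − (Σx)²/n = 6807.42 − 6308.352 = 499.068
Sxy = Σxy − (Σx)(Σy)/n = 4114.6 − 4333.44 = -218.84
b = Sxy/Sxx = -218.84/499.068 = -0.438497
a = ȳ − b·x̄ = 24.4 − (-0.438497)·35.52 = 39.975426
Set a + b·x = 22.9: x = (22.9 − 39.975426) / (-0.438497) = 38.940773

38.9408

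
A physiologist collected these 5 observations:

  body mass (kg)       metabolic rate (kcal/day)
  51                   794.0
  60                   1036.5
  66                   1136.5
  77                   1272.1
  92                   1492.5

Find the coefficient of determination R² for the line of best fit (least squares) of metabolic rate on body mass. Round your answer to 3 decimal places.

0.974

n = 5, Σx = 346, Σy = 5731.6, Σxy = 412954.7, Σx² = 24950, Σy² = 6842195.16
Sxx = Σx² − (Σx)²/n = 24950 − 23943.2 = 1006.8
Sxy = Σxy − (Σx)(Σy)/n = 412954.7 − 396626.72 = 16327.98
Syy = Σy² − (Σy)²/n = 6842195.16 − 6570247.712 = 271947.448
R² = Sxy²/(Sxx·Syy) = (16327.98)²/(1006.8·271947.448) = 0.973726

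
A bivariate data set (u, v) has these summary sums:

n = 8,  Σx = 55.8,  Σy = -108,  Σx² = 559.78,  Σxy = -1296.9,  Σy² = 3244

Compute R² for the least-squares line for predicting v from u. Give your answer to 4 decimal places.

0.9700

Sxx = Σx² − (Σx)²/n = 559.78 − 389.205 = 170.575
Sxy = Σxy − (Σx)(Σy)/n = -1296.9 − (-753.3) = -543.6
Syy = Σy² − (Σy)²/n = 3244 − 1458 = 1786
R² = Sxy²/(Sxx·Syy) = (-543.6)²/(170.575·1786) = 0.969978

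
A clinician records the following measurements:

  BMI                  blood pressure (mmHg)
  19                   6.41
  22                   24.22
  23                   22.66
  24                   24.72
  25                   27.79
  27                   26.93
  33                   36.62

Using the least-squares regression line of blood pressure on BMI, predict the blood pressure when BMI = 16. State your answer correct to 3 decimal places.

8.309

n = 7, Σx = 173, Σy = 169.35, Σxy = 4399.41, Σx² = 4393
Sxx = Σx² − (Σx)²/n = 4393 − 4275.571429 = 117.428571
Sxy = Σxy − (Σx)(Σy)/n = 4399.41 − 4185.364286 = 214.045714
b = Sxy/Sxx = 214.045714/117.428571 = 1.822774
a = ȳ − b·x̄ = 24.192857 − 1.822774·24.714286 = -20.855693
ŷ(16) = a + b·16 = -20.855693 + 1.822774·16 = 8.308686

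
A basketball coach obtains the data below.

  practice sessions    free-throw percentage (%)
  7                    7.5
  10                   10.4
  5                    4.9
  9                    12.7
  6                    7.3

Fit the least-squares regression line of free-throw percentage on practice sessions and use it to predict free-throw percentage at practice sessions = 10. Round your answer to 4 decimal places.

11.9430

n = 5, Σx = 37, Σy = 42.8, Σxy = 339.1, Σx² = 291
Sxx = Σx² − (Σx)²/n = 291 − 273.8 = 17.2
Sxy = Σxy − (Σx)(Σy)/n = 339.1 − 316.72 = 22.38
b = Sxy/Sxx = 22.38/17.2 = 1.301163
a = ȳ − b·x̄ = 8.56 − 1.301163·7.4 = -1.068605
ŷ(10) = a + b·10 = -1.068605 + 1.301163·10 = 11.943023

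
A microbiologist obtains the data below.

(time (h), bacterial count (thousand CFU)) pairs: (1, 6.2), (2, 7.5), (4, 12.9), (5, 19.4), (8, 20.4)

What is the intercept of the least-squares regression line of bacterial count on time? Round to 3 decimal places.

n = 5, Σx = 20, Σy = 66.4, Σxy = 333, Σx² = 110
Sxx = Σx² − (Σx)²/n = 110 − 80 = 30
Sxy = Σxy − (Σx)(Σy)/n = 333 − 265.6 = 67.4
b = Sxy/Sxx = 67.4/30 = 2.246667
a = ȳ − b·x̄ = 13.28 − 2.246667·4 = 4.293333

4.293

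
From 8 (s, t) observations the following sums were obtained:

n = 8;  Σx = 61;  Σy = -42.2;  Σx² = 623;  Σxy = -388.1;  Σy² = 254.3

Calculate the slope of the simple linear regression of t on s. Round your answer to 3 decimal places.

-0.420

Sxx = Σx² − (Σx)²/n = 623 − 465.125 = 157.875
Sxy = Σxy − (Σx)(Σy)/n = -388.1 − (-321.775) = -66.325
b = Sxy/Sxx = -66.325/157.875 = -0.420111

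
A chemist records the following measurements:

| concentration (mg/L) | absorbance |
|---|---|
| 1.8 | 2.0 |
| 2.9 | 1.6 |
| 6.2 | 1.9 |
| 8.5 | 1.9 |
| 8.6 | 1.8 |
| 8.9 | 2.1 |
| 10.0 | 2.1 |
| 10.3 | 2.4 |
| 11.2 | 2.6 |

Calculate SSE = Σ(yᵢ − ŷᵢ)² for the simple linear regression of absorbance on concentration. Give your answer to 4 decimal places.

0.4152

n = 9, Σx = 68.4, Σy = 18.4, Σxy = 145.18, Σx² = 607.04, Σy² = 38.36
Sxx = Σx² − (Σx)²/n = 607.04 − 519.84 = 87.2
Sxy = Σxy − (Σx)(Σy)/n = 145.18 − 139.84 = 5.34
Syy = Σy² − (Σy)²/n = 38.36 − 37.617778 = 0.742222
b = Sxy/Sxx = 5.34/87.2 = 0.061239
SSE = Syy − b·Sxy = 0.742222 − 0.061239·5.34 = 0.415208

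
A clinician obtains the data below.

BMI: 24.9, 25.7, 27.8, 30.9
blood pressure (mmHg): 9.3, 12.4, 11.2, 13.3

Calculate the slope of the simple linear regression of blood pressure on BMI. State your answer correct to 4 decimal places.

0.4722

n = 4, Σx = 109.3, Σy = 46.2, Σxy = 1272.58, Σx² = 3008.15
Sxx = Σx² − (Σx)²/n = 3008.15 − 2986.6225 = 21.5275
Sxy = Σxy − (Σx)(Σy)/n = 1272.58 − 1262.415 = 10.165
b = Sxy/Sxx = 10.165/21.5275 = 0.472187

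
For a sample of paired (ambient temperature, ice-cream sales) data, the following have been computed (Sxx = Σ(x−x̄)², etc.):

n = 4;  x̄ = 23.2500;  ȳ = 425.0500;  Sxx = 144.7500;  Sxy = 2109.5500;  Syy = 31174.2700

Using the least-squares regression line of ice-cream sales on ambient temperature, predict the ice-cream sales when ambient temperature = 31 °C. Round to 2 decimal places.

538.00

b = Sxy/Sxx = 2109.55/144.75 = 14.573748
a = ȳ − b·x̄ = 425.05 − 14.573748·23.25 = 86.210363
ŷ(31) = a + b·31 = 86.210363 + 14.573748·31 = 537.996546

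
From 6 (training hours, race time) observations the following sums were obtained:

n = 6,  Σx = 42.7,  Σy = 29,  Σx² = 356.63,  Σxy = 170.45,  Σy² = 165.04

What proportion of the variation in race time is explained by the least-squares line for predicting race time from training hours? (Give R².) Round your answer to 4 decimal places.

0.9841

Sxx = Σx² − (Σx)²/n = 356.63 − 303.881667 = 52.748333
Sxy = Σxy − (Σx)(Σy)/n = 170.45 − 206.383333 = -35.933333
Syy = Σy² − (Σy)²/n = 165.04 − 140.166667 = 24.873333
R² = Sxy²/(Sxx·Syy) = (-35.933333)²/(52.748333·24.873333) = 0.984130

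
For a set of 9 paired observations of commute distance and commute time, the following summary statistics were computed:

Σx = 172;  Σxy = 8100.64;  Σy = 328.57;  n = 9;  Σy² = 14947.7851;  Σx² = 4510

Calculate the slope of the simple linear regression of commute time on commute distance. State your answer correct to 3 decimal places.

1.489

Sxx = Σx² − (Σx)²/n = 4510 − 3287.111111 = 1222.888889
Sxy = Σxy − (Σx)(Σy)/n = 8100.64 − 6279.337778 = 1821.302222
b = Sxy/Sxx = 1821.302222/1222.888889 = 1.489344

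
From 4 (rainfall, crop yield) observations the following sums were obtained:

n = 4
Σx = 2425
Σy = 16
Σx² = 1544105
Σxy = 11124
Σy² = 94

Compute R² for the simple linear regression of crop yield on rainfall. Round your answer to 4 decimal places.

Sxx = Σx² − (Σx)²/n = 1544105 − 1470156.25 = 73948.75
Sxy = Σxy − (Σx)(Σy)/n = 11124 − 9700 = 1424
Syy = Σy² − (Σy)²/n = 94 − 64 = 30
R² = Sxy²/(Sxx·Syy) = (1424)²/(73948.75·30) = 0.914046

0.9140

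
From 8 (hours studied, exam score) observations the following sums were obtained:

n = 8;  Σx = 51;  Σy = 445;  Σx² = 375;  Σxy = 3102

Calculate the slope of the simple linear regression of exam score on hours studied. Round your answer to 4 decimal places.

Sxx = Σx² − (Σx)²/n = 375 − 325.125 = 49.875
Sxy = Σxy − (Σx)(Σy)/n = 3102 − 2836.875 = 265.125
b = Sxy/Sxx = 265.125/49.875 = 5.315789

5.3158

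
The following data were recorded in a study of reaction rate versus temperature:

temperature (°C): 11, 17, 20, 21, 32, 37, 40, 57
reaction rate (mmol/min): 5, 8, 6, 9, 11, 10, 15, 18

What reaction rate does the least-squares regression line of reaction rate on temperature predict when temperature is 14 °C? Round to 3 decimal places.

n = 8, Σx = 235, Σy = 82, Σxy = 2848, Σx² = 8493
Sxx = Σx² − (Σx)²/n = 8493 − 6903.125 = 1589.875
Sxy = Σxy − (Σx)(Σy)/n = 2848 − 2408.75 = 439.25
b = Sxy/Sxx = 439.25/1589.875 = 0.276280
a = ȳ − b·x̄ = 10.25 − 0.276280·29.375 = 2.134287
ŷ(14) = a + b·14 = 2.134287 + 0.276280·14 = 6.002201

6.002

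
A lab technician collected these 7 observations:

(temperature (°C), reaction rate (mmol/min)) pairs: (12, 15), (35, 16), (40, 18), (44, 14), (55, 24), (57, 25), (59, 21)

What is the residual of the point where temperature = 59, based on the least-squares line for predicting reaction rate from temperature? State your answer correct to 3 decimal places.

n = 7, Σx = 302, Σy = 133, Σxy = 6060, Σx² = 14660
Sxx = Σx² − (Σx)²/n = 14660 − 13029.142857 = 1630.857143
Sxy = Σxy − (Σx)(Σy)/n = 6060 − 5738 = 322
b = Sxy/Sxx = 322/1630.857143 = 0.197442
a = ȳ − b·x̄ = 19 − 0.197442·43.142857 = 10.481780
ŷ(59) = 10.481780 + 0.197442·59 = 22.130869
residual = y − ŷ = 21 − 22.130869 = -1.130869

-1.131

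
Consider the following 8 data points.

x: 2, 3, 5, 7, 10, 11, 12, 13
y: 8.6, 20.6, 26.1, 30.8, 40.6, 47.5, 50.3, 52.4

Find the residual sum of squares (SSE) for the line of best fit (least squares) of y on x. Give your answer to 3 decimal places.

46.012

n = 8, Σx = 63, Σy = 276.9, Σxy = 2638.4, Σx² = 621, Σy² = 11308.63
Sxx = Σx² − (Σx)²/n = 621 − 496.125 = 124.875
Sxy = Σxy − (Σx)(Σy)/n = 2638.4 − 2180.5875 = 457.8125
Syy = Σy² − (Σy)²/n = 11308.63 − 9584.20125 = 1724.42875
b = Sxy/Sxx = 457.8125/124.875 = 3.666166
SSE = Syy − b·Sxy = 1724.42875 − 3.666166·457.8125 = 46.012052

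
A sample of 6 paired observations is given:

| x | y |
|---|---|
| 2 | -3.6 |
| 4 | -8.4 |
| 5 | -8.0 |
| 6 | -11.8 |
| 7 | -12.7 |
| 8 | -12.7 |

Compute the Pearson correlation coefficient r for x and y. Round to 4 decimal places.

-0.9581

n = 6, Σx = 32, Σy = -57.2, Σxy = -342.1, Σx² = 194, Σy² = 609.34
Sxx = Σx² − (Σx)²/n = 194 − 170.666667 = 23.333333
Sxy = Σxy − (Σx)(Σy)/n = -342.1 − (-305.066667) = -37.033333
Syy = Σy² − (Σy)²/n = 609.34 − 545.306667 = 64.033333
r = Sxy/√(Sxx·Syy) = -37.033333/√(1494.111111) = -37.033333/38.653733 = -0.958079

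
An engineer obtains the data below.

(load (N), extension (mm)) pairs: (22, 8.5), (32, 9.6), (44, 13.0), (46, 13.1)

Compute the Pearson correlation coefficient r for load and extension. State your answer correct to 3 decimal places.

0.982

n = 4, Σx = 144, Σy = 44.2, Σxy = 1668.8, Σx² = 5560, Σy² = 505.02
Sxx = Σx² − (Σx)²/n = 5560 − 5184 = 376
Sxy = Σxy − (Σx)(Σy)/n = 1668.8 − 1591.2 = 77.6
Syy = Σy² − (Σy)²/n = 505.02 − 488.41 = 16.61
r = Sxy/√(Sxx·Syy) = 77.6/√(6245.36) = 77.6/79.027590 = 0.981936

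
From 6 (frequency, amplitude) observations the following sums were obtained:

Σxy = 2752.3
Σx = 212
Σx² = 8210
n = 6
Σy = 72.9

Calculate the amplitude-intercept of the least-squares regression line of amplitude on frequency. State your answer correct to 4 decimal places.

3.4804

Sxx = Σx² − (Σx)²/n = 8210 − 7490.666667 = 719.333333
Sxy = Σxy − (Σx)(Σy)/n = 2752.3 − 2575.8 = 176.5
b = Sxy/Sxx = 176.5/719.333333 = 0.245366
a = ȳ − b·x̄ = 12.15 − 0.245366·35.333333 = 3.480399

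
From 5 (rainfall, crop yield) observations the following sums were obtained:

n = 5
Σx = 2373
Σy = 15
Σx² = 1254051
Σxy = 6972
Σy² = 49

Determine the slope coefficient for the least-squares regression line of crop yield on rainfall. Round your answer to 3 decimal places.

-0.001

Sxx = Σx² − (Σx)²/n = 1254051 − 1126225.8 = 127825.2
Sxy = Σxy − (Σx)(Σy)/n = 6972 − 7119 = -147
b = Sxy/Sxx = -147/127825.2 = -0.001150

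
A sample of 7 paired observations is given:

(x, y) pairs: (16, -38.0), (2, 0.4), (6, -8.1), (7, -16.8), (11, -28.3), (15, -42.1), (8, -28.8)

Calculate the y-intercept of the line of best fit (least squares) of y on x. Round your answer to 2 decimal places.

4.19

n = 7, Σx = 65, Σy = -161.7, Σxy = -1946.6, Σx² = 755
Sxx = Σx² − (Σx)²/n = 755 − 603.571429 = 151.428571
Sxy = Σxy − (Σx)(Σy)/n = -1946.6 − (-1501.5) = -445.1
b = Sxy/Sxx = -445.1/151.428571 = -2.939340
a = ȳ − b·x̄ = -23.1 − (-2.939340)·9.285714 = 4.193868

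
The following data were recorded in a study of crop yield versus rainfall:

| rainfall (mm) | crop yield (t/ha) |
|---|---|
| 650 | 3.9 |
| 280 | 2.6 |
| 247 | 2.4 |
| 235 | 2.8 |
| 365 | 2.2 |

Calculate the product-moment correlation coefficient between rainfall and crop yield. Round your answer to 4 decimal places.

0.8220

n = 5, Σx = 1777, Σy = 13.9, Σxy = 5316.8, Σx² = 750359, Σy² = 40.41
Sxx = Σx² − (Σx)²/n = 750359 − 631545.8 = 118813.2
Sxy = Σxy − (Σx)(Σy)/n = 5316.8 − 4940.06 = 376.74
Syy = Σy² − (Σy)²/n = 40.41 − 38.642 = 1.768
r = Sxy/√(Sxx·Syy) = 376.74/√(210061.7376) = 376.74/458.324926 = 0.821993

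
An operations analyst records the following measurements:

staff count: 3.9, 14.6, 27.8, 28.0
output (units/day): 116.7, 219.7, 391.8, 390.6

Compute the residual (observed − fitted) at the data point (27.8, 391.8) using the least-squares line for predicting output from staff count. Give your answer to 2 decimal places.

n = 4, Σx = 74.3, Σy = 1118.8, Σxy = 25491.59, Σx² = 1785.21
Sxx = Σx² − (Σx)²/n = 1785.21 − 1380.1225 = 405.0875
Sxy = Σxy − (Σx)(Σy)/n = 25491.59 − 20781.71 = 4709.88
b = Sxy/Sxx = 4709.88/405.0875 = 11.626821
a = ȳ − b·x̄ = 279.7 − 11.626821·18.575 = 63.731793
ŷ(27.8) = 63.731793 + 11.626821·27.8 = 386.957427
residual = y − ŷ = 391.8 − 386.957427 = 4.842573

4.84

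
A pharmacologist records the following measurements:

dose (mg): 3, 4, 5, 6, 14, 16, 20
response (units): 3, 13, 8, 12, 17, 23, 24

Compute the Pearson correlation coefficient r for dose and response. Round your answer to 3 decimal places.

0.921

n = 7, Σx = 68, Σy = 100, Σxy = 1259, Σx² = 938, Σy² = 1780
Sxx = Σx² − (Σx)²/n = 938 − 660.571429 = 277.428571
Sxy = Σxy − (Σx)(Σy)/n = 1259 − 971.428571 = 287.571429
Syy = Σy² − (Σy)²/n = 1780 − 1428.571429 = 351.428571
r = Sxy/√(Sxx·Syy) = 287.571429/√(97496.326531) = 287.571429/312.244018 = 0.920983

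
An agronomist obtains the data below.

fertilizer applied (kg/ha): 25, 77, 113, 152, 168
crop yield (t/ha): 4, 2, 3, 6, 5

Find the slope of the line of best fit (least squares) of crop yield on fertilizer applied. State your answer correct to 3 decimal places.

n = 5, Σx = 535, Σy = 20, Σxy = 2345, Σx² = 70651
Sxx = Σx² − (Σx)²/n = 70651 − 57245 = 13406
Sxy = Σxy − (Σx)(Σy)/n = 2345 − 2140 = 205
b = Sxy/Sxx = 205/13406 = 0.015292

0.015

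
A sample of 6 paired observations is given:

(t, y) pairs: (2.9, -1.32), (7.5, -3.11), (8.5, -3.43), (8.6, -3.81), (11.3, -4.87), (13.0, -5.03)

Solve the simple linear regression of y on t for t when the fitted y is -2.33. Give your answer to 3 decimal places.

n = 6, Σx = 51.8, Σy = -21.57, Σxy = -209.495, Σx² = 507.56
Sxx = Σx² − (Σx)²/n = 507.56 − 447.206667 = 60.353333
Sxy = Σxy − (Σx)(Σy)/n = -209.495 − (-186.221) = -23.274
b = Sxy/Sxx = -23.274/60.353333 = -0.385629
a = ȳ − b·x̄ = -3.595 − (-0.385629)·8.633333 = -0.265736
Set a + b·x = -2.33: x = (-2.33 − (-0.265736)) / (-0.385629) = 5.352979

5.353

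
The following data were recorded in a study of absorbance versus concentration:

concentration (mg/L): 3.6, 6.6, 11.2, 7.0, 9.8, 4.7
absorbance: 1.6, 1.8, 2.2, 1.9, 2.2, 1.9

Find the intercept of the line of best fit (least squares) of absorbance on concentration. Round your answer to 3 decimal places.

n = 6, Σx = 42.9, Σy = 11.6, Σxy = 86.07, Σx² = 349.09
Sxx = Σx² − (Σx)²/n = 349.09 − 306.735 = 42.355
Sxy = Σxy − (Σx)(Σy)/n = 86.07 − 82.94 = 3.13
b = Sxy/Sxx = 3.13/42.355 = 0.073899
a = ȳ − b·x̄ = 1.933333 − 0.073899·7.15 = 1.404954

1.405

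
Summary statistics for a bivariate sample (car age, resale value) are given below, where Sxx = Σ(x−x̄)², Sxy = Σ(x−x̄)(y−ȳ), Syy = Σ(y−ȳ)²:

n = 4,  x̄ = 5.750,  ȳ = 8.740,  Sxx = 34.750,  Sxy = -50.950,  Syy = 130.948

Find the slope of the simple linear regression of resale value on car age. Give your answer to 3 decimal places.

b = Sxy/Sxx = -50.95/34.75 = -1.466187

-1.466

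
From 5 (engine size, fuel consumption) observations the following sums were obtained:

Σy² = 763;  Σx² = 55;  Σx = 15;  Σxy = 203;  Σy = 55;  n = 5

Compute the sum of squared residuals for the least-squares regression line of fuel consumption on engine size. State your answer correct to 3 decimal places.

13.600

Sxx = Σx² − (Σx)²/n = 55 − 45 = 10
Sxy = Σxy − (Σx)(Σy)/n = 203 − 165 = 38
Syy = Σy² − (Σy)²/n = 763 − 605 = 158
b = Sxy/Sxx = 38/10 = 3.8
SSE = Syy − b·Sxy = 158 − 3.8·38 = 13.6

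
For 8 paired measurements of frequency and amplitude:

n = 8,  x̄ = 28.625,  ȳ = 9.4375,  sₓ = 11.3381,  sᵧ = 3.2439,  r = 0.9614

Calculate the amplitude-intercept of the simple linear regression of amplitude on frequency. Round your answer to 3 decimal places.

1.564

b = r · sᵧ/sₓ = 0.9614 · 3.2439/11.3381 = 0.275062
a = ȳ − b·x̄ = 9.4375 − 0.275062·28.625 = 1.563838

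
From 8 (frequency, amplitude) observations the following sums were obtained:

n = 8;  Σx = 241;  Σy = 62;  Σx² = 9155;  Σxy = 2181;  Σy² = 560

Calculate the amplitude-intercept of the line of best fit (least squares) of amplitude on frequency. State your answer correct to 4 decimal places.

Sxx = Σx² − (Σx)²/n = 9155 − 7260.125 = 1894.875
Sxy = Σxy − (Σx)(Σy)/n = 2181 − 1867.75 = 313.25
b = Sxy/Sxx = 313.25/1894.875 = 0.165314
a = ȳ − b·x̄ = 7.75 − 0.165314·30.125 = 2.769906

2.7699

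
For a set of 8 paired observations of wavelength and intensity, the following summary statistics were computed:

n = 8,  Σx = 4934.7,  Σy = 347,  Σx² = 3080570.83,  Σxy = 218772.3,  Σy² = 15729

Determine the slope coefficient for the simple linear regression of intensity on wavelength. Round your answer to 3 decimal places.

0.129

Sxx = Σx² − (Σx)²/n = 3080570.83 − 3043908.01125 = 36662.81875
Sxy = Σxy − (Σx)(Σy)/n = 218772.3 − 214042.6125 = 4729.6875
b = Sxy/Sxx = 4729.6875/36662.81875 = 0.129005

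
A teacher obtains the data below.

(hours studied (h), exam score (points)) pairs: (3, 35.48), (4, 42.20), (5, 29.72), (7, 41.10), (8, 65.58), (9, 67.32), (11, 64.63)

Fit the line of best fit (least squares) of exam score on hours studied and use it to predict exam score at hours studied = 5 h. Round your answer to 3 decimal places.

41.468

n = 7, Σx = 47, Σy = 346.03, Σxy = 2552.99, Σx² = 365
Sxx = Σx² − (Σx)²/n = 365 − 315.571429 = 49.428571
Sxy = Σxy − (Σx)(Σy)/n = 2552.99 − 2323.344286 = 229.645714
b = Sxy/Sxx = 229.645714/49.428571 = 4.646012
a = ȳ − b·x̄ = 49.432857 − 4.646012·6.714286 = 18.238208
ŷ(5) = a + b·5 = 18.238208 + 4.646012·5 = 41.468266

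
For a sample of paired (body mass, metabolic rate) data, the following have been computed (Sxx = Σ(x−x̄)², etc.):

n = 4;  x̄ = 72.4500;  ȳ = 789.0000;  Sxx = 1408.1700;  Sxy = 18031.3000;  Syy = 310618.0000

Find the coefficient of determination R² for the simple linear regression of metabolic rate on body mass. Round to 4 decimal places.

0.7433

R² = Sxy²/(Sxx·Syy) = (18031.3)²/(1408.17·310618) = 0.743314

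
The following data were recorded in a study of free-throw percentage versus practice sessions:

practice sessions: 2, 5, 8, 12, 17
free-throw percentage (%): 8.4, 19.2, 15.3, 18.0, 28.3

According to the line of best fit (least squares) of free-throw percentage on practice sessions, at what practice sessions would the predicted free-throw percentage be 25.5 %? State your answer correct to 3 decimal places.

16.016

n = 5, Σx = 44, Σy = 89.2, Σxy = 932.3, Σx² = 526
Sxx = Σx² − (Σx)²/n = 526 − 387.2 = 138.8
Sxy = Σxy − (Σx)(Σy)/n = 932.3 − 784.96 = 147.34
b = Sxy/Sxx = 147.34/138.8 = 1.061527
a = ȳ − b·x̄ = 17.84 − 1.061527·8.8 = 8.498559
Set a + b·x = 25.5: x = (25.5 − 8.498559) / 1.061527 = 16.016017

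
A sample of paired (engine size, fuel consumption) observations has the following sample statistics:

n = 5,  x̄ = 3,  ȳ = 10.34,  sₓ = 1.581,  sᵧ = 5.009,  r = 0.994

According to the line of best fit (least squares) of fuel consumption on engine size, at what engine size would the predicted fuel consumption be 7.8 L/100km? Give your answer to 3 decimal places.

2.193

b = r · sᵧ/sₓ = 0.994 · 5.009/1.581 = 3.149238
a = ȳ − b·x̄ = 10.34 − 3.149238·3 = 0.892285
Set a + b·x = 7.8: x = (7.8 − 0.892285) / 3.149238 = 2.193456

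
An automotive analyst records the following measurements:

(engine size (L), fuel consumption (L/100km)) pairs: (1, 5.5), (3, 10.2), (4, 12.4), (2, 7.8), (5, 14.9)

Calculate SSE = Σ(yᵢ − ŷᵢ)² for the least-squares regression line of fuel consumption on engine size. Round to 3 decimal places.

n = 5, Σx = 15, Σy = 50.8, Σxy = 175.8, Σx² = 55, Σy² = 570.9
Sxx = Σx² − (Σx)²/n = 55 − 45 = 10
Sxy = Σxy − (Σx)(Σy)/n = 175.8 − 152.4 = 23.4
Syy = Σy² − (Σy)²/n = 570.9 − 516.128 = 54.772
b = Sxy/Sxx = 23.4/10 = 2.34
SSE = Syy − b·Sxy = 54.772 − 2.34·23.4 = 0.016

0.016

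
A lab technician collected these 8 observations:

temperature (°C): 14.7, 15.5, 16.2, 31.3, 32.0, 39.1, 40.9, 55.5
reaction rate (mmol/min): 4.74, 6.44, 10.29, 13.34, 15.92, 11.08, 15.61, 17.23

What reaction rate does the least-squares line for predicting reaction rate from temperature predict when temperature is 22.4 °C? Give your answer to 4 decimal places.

9.6698

n = 8, Σx = 245.2, Σy = 94.65, Σxy = 3291.12, Σx² = 9004.34
Sxx = Σx² − (Σx)²/n = 9004.34 − 7515.38 = 1488.96
Sxy = Σxy − (Σx)(Σy)/n = 3291.12 − 2901.0225 = 390.0975
b = Sxy/Sxx = 390.0975/1488.96 = 0.261993
a = ȳ − b·x̄ = 11.83125 − 0.261993·30.65 = 3.801156
ŷ(22.4) = a + b·22.4 = 3.801156 + 0.261993·22.4 = 9.669806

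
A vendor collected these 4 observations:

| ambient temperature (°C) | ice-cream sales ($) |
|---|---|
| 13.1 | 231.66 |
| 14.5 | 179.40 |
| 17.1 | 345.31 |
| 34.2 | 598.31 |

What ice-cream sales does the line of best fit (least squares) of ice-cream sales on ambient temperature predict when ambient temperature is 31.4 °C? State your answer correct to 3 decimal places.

553.084

n = 4, Σx = 78.9, Σy = 1354.68, Σxy = 32003.049, Σx² = 1843.91
Sxx = Σx² − (Σx)²/n = 1843.91 − 1556.3025 = 287.6075
Sxy = Σxy − (Σx)(Σy)/n = 32003.049 − 26721.063 = 5281.986
b = Sxy/Sxx = 5281.986/287.6075 = 18.365258
a = ȳ − b·x̄ = 338.67 − 18.365258·19.725 = -23.584718
ŷ(31.4) = a + b·31.4 = -23.584718 + 18.365258·31.4 = 553.084390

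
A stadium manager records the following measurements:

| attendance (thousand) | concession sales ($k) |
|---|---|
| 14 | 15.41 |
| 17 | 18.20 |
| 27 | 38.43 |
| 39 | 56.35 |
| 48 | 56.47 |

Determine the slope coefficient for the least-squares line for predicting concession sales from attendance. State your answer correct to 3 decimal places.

n = 5, Σx = 145, Σy = 184.86, Σxy = 6470.96, Σx² = 5039
Sxx = Σx² − (Σx)²/n = 5039 − 4205 = 834
Sxy = Σxy − (Σx)(Σy)/n = 6470.96 − 5360.94 = 1110.02
b = Sxy/Sxx = 1110.02/834 = 1.330959

1.331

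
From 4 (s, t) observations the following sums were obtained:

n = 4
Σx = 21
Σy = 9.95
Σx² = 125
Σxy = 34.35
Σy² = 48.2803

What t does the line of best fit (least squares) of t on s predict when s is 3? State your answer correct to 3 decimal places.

Sxx = Σx² − (Σx)²/n = 125 − 110.25 = 14.75
Sxy = Σxy − (Σx)(Σy)/n = 34.35 − 52.2375 = -17.8875
b = Sxy/Sxx = -17.8875/14.75 = -1.212712
a = ȳ − b·x̄ = 2.4875 − (-1.212712)·5.25 = 8.854237
ŷ(3) = a + b·3 = 8.854237 + (-1.212712)·3 = 5.216102

5.216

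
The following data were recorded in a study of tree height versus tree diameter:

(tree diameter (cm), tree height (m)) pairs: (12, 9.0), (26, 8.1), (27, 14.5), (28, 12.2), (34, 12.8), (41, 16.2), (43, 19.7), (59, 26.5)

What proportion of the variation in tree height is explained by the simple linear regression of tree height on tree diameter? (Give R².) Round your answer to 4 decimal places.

0.8502

n = 8, Σx = 270, Σy = 119, Σxy = 4561.7, Σx² = 10500, Σy² = 2022.32
Sxx = Σx² − (Σx)²/n = 10500 − 9112.5 = 1387.5
Sxy = Σxy − (Σx)(Σy)/n = 4561.7 − 4016.25 = 545.45
Syy = Σy² − (Σy)²/n = 2022.32 − 1770.125 = 252.195
R² = Sxy²/(Sxx·Syy) = (545.45)²/(1387.5·252.195) = 0.850238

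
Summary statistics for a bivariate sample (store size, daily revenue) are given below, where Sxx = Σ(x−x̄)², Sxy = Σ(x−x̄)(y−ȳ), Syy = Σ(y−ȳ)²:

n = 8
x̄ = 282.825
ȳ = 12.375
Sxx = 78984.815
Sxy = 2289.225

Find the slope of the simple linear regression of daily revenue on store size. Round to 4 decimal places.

0.0290

b = Sxy/Sxx = 2289.225/78984.815 = 0.028983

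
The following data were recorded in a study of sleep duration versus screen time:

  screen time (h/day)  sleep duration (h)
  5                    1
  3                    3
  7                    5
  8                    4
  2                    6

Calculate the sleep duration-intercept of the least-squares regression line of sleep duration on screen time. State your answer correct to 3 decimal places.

4.185

n = 5, Σx = 25, Σy = 19, Σxy = 93, Σx² = 151
Sxx = Σx² − (Σx)²/n = 151 − 125 = 26
Sxy = Σxy − (Σx)(Σy)/n = 93 − 95 = -2
b = Sxy/Sxx = -2/26 = -0.076923
a = ȳ − b·x̄ = 3.8 − (-0.076923)·5 = 4.184615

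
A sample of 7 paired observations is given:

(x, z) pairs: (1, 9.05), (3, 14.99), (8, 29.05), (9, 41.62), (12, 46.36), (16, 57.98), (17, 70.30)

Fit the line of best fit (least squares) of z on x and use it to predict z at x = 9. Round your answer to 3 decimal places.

n = 7, Σx = 66, Σy = 269.35, Σxy = 3340.1, Σx² = 844
Sxx = Σx² − (Σx)²/n = 844 − 622.285714 = 221.714286
Sxy = Σxy − (Σx)(Σy)/n = 3340.1 − 2539.585714 = 800.514286
b = Sxy/Sxx = 800.514286/221.714286 = 3.610567
a = ȳ − b·x̄ = 38.478571 − 3.610567·9.428571 = 4.436082
ŷ(9) = a + b·9 = 4.436082 + 3.610567·9 = 36.931186

36.931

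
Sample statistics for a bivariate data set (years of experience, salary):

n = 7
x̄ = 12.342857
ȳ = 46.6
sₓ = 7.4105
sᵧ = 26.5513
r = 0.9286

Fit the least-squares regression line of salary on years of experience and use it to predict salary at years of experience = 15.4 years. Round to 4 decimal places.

b = r · sᵧ/sₓ = 0.9286 · 26.5513/7.4105 = 3.327108
a = ȳ − b·x̄ = 46.6 − 3.327108·12.342857 = 5.533976
ŷ(15.4) = a + b·15.4 = 5.533976 + 3.327108·15.4 = 56.771446

56.7714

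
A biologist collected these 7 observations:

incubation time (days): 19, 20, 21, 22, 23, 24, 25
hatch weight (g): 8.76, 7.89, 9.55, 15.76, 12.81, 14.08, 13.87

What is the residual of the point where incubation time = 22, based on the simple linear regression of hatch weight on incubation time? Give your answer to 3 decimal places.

3.943

n = 7, Σx = 154, Σy = 82.72, Σxy = 1850.81, Σx² = 3416
Sxx = Σx² − (Σx)²/n = 3416 − 3388 = 28
Sxy = Σxy − (Σx)(Σy)/n = 1850.81 − 1819.84 = 30.97
b = Sxy/Sxx = 30.97/28 = 1.106071
a = ȳ − b·x̄ = 11.817143 − 1.106071·22 = -12.516429
ŷ(22) = -12.516429 + 1.106071·22 = 11.817143
residual = y − ŷ = 15.76 − 11.817143 = 3.942857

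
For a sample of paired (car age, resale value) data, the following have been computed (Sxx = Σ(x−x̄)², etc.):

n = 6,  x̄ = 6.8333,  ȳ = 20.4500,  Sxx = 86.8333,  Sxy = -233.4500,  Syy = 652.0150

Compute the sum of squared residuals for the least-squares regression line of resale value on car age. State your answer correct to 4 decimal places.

24.3882

b = Sxy/Sxx = -233.45/86.8333 = -2.688485
SSE = Syy − b·Sxy = 652.015 − (-2.688485)·(-233.45) = 24.388243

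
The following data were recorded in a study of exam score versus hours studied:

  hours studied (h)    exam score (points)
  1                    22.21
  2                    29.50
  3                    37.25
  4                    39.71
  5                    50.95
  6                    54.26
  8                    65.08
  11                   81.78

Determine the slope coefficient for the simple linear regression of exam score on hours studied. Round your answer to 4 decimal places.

5.9030

n = 8, Σx = 40, Σy = 380.74, Σxy = 2352.33, Σx² = 276
Sxx = Σx² − (Σx)²/n = 276 − 200 = 76
Sxy = Σxy − (Σx)(Σy)/n = 2352.33 − 1903.7 = 448.63
b = Sxy/Sxx = 448.63/76 = 5.903026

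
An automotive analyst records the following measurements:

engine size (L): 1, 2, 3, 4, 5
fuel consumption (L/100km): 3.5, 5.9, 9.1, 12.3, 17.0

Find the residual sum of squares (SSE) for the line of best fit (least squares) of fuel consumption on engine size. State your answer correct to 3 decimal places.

1.636

n = 5, Σx = 15, Σy = 47.8, Σxy = 176.8, Σx² = 55, Σy² = 570.16
Sxx = Σx² − (Σx)²/n = 55 − 45 = 10
Sxy = Σxy − (Σx)(Σy)/n = 176.8 − 143.4 = 33.4
Syy = Σy² − (Σy)²/n = 570.16 − 456.968 = 113.192
b = Sxy/Sxx = 33.4/10 = 3.34
SSE = Syy − b·Sxy = 113.192 − 3.34·33.4 = 1.636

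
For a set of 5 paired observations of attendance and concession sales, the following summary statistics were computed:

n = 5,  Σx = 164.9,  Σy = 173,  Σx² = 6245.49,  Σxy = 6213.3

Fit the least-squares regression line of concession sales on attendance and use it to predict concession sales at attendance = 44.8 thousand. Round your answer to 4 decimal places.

Sxx = Σx² − (Σx)²/n = 6245.49 − 5438.402 = 807.088
Sxy = Σxy − (Σx)(Σy)/n = 6213.3 − 5705.54 = 507.76
b = Sxy/Sxx = 507.76/807.088 = 0.629126
a = ȳ − b·x̄ = 34.6 − 0.629126·32.98 = 13.851426
ŷ(44.8) = a + b·44.8 = 13.851426 + 0.629126·44.8 = 42.036269

42.0363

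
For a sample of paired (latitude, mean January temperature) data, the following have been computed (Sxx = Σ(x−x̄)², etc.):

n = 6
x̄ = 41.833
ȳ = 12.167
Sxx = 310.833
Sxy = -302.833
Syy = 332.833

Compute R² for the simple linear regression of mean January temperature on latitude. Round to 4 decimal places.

R² = Sxy²/(Sxx·Syy) = (-302.833)²/(310.833·332.833) = 0.886447

0.8864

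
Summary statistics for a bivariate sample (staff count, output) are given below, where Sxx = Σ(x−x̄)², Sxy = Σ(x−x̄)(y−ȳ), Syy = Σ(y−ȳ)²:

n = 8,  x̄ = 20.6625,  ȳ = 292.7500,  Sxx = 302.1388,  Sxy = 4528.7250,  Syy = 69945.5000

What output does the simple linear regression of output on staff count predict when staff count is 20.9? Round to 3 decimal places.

b = Sxy/Sxx = 4528.725/302.1388 = 14.988889
a = ȳ − b·x̄ = 292.75 − 14.988889·20.6625 = -16.957923
ŷ(20.9) = a + b·20.9 = -16.957923 + 14.988889·20.9 = 296.309861

296.310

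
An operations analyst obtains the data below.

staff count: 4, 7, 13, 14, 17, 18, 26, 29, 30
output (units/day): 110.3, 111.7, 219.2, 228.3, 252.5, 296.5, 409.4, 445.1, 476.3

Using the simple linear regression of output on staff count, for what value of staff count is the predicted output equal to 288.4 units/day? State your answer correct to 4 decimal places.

17.9091

n = 9, Σx = 158, Σy = 2549.3, Σxy = 54739.7, Σx² = 3460
Sxx = Σx² − (Σx)²/n = 3460 − 2773.777778 = 686.222222
Sxy = Σxy − (Σx)(Σy)/n = 54739.7 − 44754.377778 = 9985.322222
b = Sxy/Sxx = 9985.322222/686.222222 = 14.551150
a = ȳ − b·x̄ = 283.255556 − 14.551150·17.555556 = 27.802040
Set a + b·x = 288.4: x = (288.4 − 27.802040) / 14.551150 = 17.909098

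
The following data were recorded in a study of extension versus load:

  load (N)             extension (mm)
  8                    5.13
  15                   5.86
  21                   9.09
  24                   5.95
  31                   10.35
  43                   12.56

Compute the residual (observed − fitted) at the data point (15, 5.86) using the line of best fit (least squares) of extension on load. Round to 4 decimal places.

-0.3999

n = 6, Σx = 142, Σy = 48.94, Σxy = 1323.56, Σx² = 4116
Sxx = Σx² − (Σx)²/n = 4116 − 3360.666667 = 755.333333
Sxy = Σxy − (Σx)(Σy)/n = 1323.56 − 1158.246667 = 165.313333
b = Sxy/Sxx = 165.313333/755.333333 = 0.218861
a = ȳ − b·x̄ = 8.156667 − 0.218861·23.666667 = 2.976946
ŷ(15) = 2.976946 + 0.218861·15 = 6.259868
residual = y − ŷ = 5.86 − 6.259868 = -0.399868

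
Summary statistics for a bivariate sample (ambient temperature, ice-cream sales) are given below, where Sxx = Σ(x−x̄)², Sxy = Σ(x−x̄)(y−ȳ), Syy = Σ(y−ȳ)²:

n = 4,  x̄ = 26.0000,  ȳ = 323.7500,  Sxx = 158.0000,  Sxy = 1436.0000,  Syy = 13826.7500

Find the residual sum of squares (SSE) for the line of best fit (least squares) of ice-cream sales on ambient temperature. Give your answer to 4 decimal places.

775.5095

b = Sxy/Sxx = 1436/158 = 9.088608
SSE = Syy − b·Sxy = 13826.75 − 9.088608·1436 = 775.509494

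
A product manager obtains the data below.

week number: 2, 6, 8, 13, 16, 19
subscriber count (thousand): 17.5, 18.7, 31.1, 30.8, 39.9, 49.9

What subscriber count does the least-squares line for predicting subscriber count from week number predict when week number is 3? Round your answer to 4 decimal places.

17.3158

n = 6, Σx = 64, Σy = 187.9, Σxy = 2382.9, Σx² = 890
Sxx = Σx² − (Σx)²/n = 890 − 682.666667 = 207.333333
Sxy = Σxy − (Σx)(Σy)/n = 2382.9 − 2004.266667 = 378.633333
b = Sxy/Sxx = 378.633333/207.333333 = 1.826206
a = ȳ − b·x̄ = 31.316667 − 1.826206·10.666667 = 11.837138
ŷ(3) = a + b·3 = 11.837138 + 1.826206·3 = 17.315756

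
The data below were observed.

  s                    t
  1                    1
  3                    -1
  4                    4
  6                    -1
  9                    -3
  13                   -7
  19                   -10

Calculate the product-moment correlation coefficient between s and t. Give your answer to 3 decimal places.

n = 7, Σx = 55, Σy = -17, Σxy = -300, Σx² = 673, Σy² = 177
Sxx = Σx² − (Σx)²/n = 673 − 432.142857 = 240.857143
Sxy = Σxy − (Σx)(Σy)/n = -300 − (-133.571429) = -166.428571
Syy = Σy² − (Σy)²/n = 177 − 41.285714 = 135.714286
r = Sxy/√(Sxx·Syy) = -166.428571/√(32687.755102) = -166.428571/180.797553 = -0.920524

-0.921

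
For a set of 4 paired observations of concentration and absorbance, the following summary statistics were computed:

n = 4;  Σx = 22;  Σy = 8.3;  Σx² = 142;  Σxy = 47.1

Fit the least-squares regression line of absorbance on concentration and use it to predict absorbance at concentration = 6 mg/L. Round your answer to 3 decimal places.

Sxx = Σx² − (Σx)²/n = 142 − 121 = 21
Sxy = Σxy − (Σx)(Σy)/n = 47.1 − 45.65 = 1.45
b = Sxy/Sxx = 1.45/21 = 0.069048
a = ȳ − b·x̄ = 2.075 − 0.069048·5.5 = 1.695238
ŷ(6) = a + b·6 = 1.695238 + 0.069048·6 = 2.109524

2.110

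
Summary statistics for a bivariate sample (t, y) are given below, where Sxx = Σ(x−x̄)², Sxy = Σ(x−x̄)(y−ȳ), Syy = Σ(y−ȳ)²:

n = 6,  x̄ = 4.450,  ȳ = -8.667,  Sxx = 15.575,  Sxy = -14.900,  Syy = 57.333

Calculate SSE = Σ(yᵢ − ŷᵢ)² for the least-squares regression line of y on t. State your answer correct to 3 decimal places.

b = Sxy/Sxx = -14.9/15.575 = -0.956661
SSE = Syy − b·Sxy = 57.333 − (-0.956661)·(-14.9) = 43.078746

43.079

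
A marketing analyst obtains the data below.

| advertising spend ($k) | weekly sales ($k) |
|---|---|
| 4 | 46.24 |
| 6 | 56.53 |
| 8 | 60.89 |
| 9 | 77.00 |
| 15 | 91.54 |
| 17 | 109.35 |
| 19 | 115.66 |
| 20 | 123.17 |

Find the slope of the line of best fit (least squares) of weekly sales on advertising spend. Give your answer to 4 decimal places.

4.6504

n = 8, Σx = 98, Σy = 680.38, Σxy = 9597.25, Σx² = 1472
Sxx = Σx² − (Σx)²/n = 1472 − 1200.5 = 271.5
Sxy = Σxy − (Σx)(Σy)/n = 9597.25 − 8334.655 = 1262.595
b = Sxy/Sxx = 1262.595/271.5 = 4.650442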